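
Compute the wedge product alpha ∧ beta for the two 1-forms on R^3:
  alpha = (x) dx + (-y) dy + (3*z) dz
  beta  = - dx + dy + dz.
alpha ∧ beta = (x - y) dx ∧ dy + (x + 3*z) dx ∧ dz + (-y - 3*z) dy ∧ dz

Distribute the wedge, using dx_i ∧ dx_j = -dx_j ∧ dx_i and dx_i ∧ dx_i = 0. For each pair (i, j) with i < j, the coefficient of dx_i ∧ dx_j in alpha ∧ beta is (alpha_i * beta_j - alpha_j * beta_i). Collecting: alpha ∧ beta = (x - y) dx ∧ dy + (x + 3*z) dx ∧ dz + (-y - 3*z) dy ∧ dz.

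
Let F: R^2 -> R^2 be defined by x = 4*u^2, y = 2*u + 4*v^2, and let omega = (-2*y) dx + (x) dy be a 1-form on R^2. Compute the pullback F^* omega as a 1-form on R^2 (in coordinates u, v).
F^* omega = (8*u*(-3*u - 8*v^2)) du + (32*u^2*v) dv

Using F^*(f dg) = (f ∘ F) d(g ∘ F), substitute each coordinate x_i by F_i(u, v) in f_i, and replace dx_i by d F_i = (∂F_i/∂u) du + (∂F_i/∂v) dv.
  For the x component: f_1(F) = -4*u - 8*v^2; d F_1 = (8*u) du + (0) dv
  For the y component: f_2(F) = 4*u^2; d F_2 = (2) du + (8*v) dv
Combining and collecting du, dv coefficients:
  coeff of du: 8*u*(-3*u - 8*v^2)
  coeff of dv: 32*u^2*v
F^* omega = (8*u*(-3*u - 8*v^2)) du + (32*u^2*v) dv.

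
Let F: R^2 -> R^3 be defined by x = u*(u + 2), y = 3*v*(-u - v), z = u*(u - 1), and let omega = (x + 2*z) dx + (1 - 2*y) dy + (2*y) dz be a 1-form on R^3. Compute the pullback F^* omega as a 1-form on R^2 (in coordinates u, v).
F^* omega = (6*u^3 - 12*u^2*v + 6*u^2 - 30*u*v^2 + 6*u*v - 18*v^3 + 6*v^2 - 3*v) du + (-18*u^2*v - 54*u*v^2 - 3*u - 36*v^3 - 6*v) dv

Using F^*(f dg) = (f ∘ F) d(g ∘ F), substitute each coordinate x_i by F_i(u, v) in f_i, and replace dx_i by d F_i = (∂F_i/∂u) du + (∂F_i/∂v) dv.
  For the x component: f_1(F) = 3*u^2; d F_1 = (2*u + 2) du + (0) dv
  For the y component: f_2(F) = 6*u*v + 6*v^2 + 1; d F_2 = (-3*v) du + (-3*u - 6*v) dv
  For the z component: f_3(F) = 6*v*(-u - v); d F_3 = (2*u - 1) du + (0) dv
Combining and collecting du, dv coefficients:
  coeff of du: 6*u^3 - 12*u^2*v + 6*u^2 - 30*u*v^2 + 6*u*v - 18*v^3 + 6*v^2 - 3*v
  coeff of dv: -18*u^2*v - 54*u*v^2 - 3*u - 36*v^3 - 6*v
F^* omega = (6*u^3 - 12*u^2*v + 6*u^2 - 30*u*v^2 + 6*u*v - 18*v^3 + 6*v^2 - 3*v) du + (-18*u^2*v - 54*u*v^2 - 3*u - 36*v^3 - 6*v) dv.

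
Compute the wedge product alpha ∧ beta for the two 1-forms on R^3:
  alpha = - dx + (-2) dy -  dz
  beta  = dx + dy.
alpha ∧ beta = (1) dx ∧ dy + (1) dx ∧ dz + (1) dy ∧ dz

Distribute the wedge, using dx_i ∧ dx_j = -dx_j ∧ dx_i and dx_i ∧ dx_i = 0. For each pair (i, j) with i < j, the coefficient of dx_i ∧ dx_j in alpha ∧ beta is (alpha_i * beta_j - alpha_j * beta_i). Collecting: alpha ∧ beta = (1) dx ∧ dy + (1) dx ∧ dz + (1) dy ∧ dz.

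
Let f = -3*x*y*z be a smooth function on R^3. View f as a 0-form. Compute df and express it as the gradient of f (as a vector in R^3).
df = (-3*y*z) dx + (-3*x*z) dy + (-3*x*y) dz; grad f = (-3*y*z, -3*x*z, -3*x*y)

For a 0-form f, d f = (∂f/∂x) dx + (∂f/∂y) dy + (∂f/∂z) dz. The components of the vector representation are exactly the entries of grad f in Cartesian coordinates:
  ∂f/∂x = -3*y*z
  ∂f/∂y = -3*x*z
  ∂f/∂z = -3*x*y.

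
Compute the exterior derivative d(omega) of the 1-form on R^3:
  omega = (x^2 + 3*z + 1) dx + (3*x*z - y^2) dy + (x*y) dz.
d(omega) = (3*z) dx ∧ dy + (y - 3) dx ∧ dz + (-2*x) dy ∧ dz

For a 1-form omega = sum_i f_i dx_i, the exterior derivative is
  d(omega) = sum_{i < j} (∂f_j/∂x_i - ∂f_i/∂x_j) dx_i ∧ dx_j.
  coefficient of dx ∧ dy: ∂f_2/∂x - ∂f_1/∂y = ∂(3*x*z - y^2)/∂x - ∂(x^2 + 3*z + 1)/∂y = 3*z
  coefficient of dx ∧ dz: ∂f_3/∂x - ∂f_1/∂z = ∂(x*y)/∂x - ∂(x^2 + 3*z + 1)/∂z = y - 3
  coefficient of dy ∧ dz: ∂f_3/∂y - ∂f_2/∂z = ∂(x*y)/∂y - ∂(3*x*z - y^2)/∂z = -2*x
Assembling: d(omega) = (3*z) dx ∧ dy + (y - 3) dx ∧ dz + (-2*x) dy ∧ dz.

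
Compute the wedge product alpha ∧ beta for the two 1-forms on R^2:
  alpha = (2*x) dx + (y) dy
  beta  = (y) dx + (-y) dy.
alpha ∧ beta = (-y*(2*x + y)) dx ∧ dy

Distribute the wedge, using dx_i ∧ dx_j = -dx_j ∧ dx_i and dx_i ∧ dx_i = 0. For each pair (i, j) with i < j, the coefficient of dx_i ∧ dx_j in alpha ∧ beta is (alpha_i * beta_j - alpha_j * beta_i). Collecting: alpha ∧ beta = (-y*(2*x + y)) dx ∧ dy.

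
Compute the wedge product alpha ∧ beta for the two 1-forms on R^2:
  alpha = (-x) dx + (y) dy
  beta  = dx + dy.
alpha ∧ beta = (-x - y) dx ∧ dy

Distribute the wedge, using dx_i ∧ dx_j = -dx_j ∧ dx_i and dx_i ∧ dx_i = 0. For each pair (i, j) with i < j, the coefficient of dx_i ∧ dx_j in alpha ∧ beta is (alpha_i * beta_j - alpha_j * beta_i). Collecting: alpha ∧ beta = (-x - y) dx ∧ dy.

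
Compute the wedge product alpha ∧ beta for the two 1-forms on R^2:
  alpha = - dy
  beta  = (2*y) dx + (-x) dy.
alpha ∧ beta = (2*y) dx ∧ dy

Distribute the wedge, using dx_i ∧ dx_j = -dx_j ∧ dx_i and dx_i ∧ dx_i = 0. For each pair (i, j) with i < j, the coefficient of dx_i ∧ dx_j in alpha ∧ beta is (alpha_i * beta_j - alpha_j * beta_i). Collecting: alpha ∧ beta = (2*y) dx ∧ dy.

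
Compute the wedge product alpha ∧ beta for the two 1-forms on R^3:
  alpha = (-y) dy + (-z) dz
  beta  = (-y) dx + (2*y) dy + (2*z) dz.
alpha ∧ beta = (-y^2) dx ∧ dy + (-y*z) dx ∧ dz

Distribute the wedge, using dx_i ∧ dx_j = -dx_j ∧ dx_i and dx_i ∧ dx_i = 0. For each pair (i, j) with i < j, the coefficient of dx_i ∧ dx_j in alpha ∧ beta is (alpha_i * beta_j - alpha_j * beta_i). Collecting: alpha ∧ beta = (-y^2) dx ∧ dy + (-y*z) dx ∧ dz.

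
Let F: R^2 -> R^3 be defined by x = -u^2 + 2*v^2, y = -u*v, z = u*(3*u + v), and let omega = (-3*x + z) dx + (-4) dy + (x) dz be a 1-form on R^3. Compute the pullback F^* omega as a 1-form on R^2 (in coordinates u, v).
F^* omega = (-18*u^3 - 3*u^2*v + 24*u*v^2 + 2*v^3 + 4*v) du + (-u^3 + 24*u^2*v + 6*u*v^2 + 4*u - 24*v^3) dv

Using F^*(f dg) = (f ∘ F) d(g ∘ F), substitute each coordinate x_i by F_i(u, v) in f_i, and replace dx_i by d F_i = (∂F_i/∂u) du + (∂F_i/∂v) dv.
  For the x component: f_1(F) = 6*u^2 + u*v - 6*v^2; d F_1 = (-2*u) du + (4*v) dv
  For the y component: f_2(F) = -4; d F_2 = (-v) du + (-u) dv
  For the z component: f_3(F) = -u^2 + 2*v^2; d F_3 = (6*u + v) du + (u) dv
Combining and collecting du, dv coefficients:
  coeff of du: -18*u^3 - 3*u^2*v + 24*u*v^2 + 2*v^3 + 4*v
  coeff of dv: -u^3 + 24*u^2*v + 6*u*v^2 + 4*u - 24*v^3
F^* omega = (-18*u^3 - 3*u^2*v + 24*u*v^2 + 2*v^3 + 4*v) du + (-u^3 + 24*u^2*v + 6*u*v^2 + 4*u - 24*v^3) dv.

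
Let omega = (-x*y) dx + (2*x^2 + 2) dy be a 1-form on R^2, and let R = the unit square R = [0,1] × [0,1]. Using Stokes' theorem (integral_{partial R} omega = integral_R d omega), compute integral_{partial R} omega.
integral_(partial R) omega = 5/2

Stokes: integral_partial_R omega = integral_R d omega with d omega = (∂Q/∂x - ∂P/∂y) dx ∧ dy.
  ∂Q/∂x = 4*x
  ∂P/∂y = -x
  integrand = ∂Q/∂x - ∂P/∂y = 5*x.
Integrating over R: integral_0^1 integral_0^1 (5*x) dx dy = 5/2.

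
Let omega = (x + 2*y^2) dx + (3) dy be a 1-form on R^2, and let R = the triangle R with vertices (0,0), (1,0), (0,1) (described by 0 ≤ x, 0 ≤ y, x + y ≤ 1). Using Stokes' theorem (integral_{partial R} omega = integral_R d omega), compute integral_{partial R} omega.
integral_(partial R) omega = -2/3

Stokes: integral_partial_R omega = integral_R d omega with d omega = (∂Q/∂x - ∂P/∂y) dx ∧ dy.
  ∂Q/∂x = 0
  ∂P/∂y = 4*y
  integrand = ∂Q/∂x - ∂P/∂y = -4*y.
Integrating over R: integral_0^1 integral_0^{1-x} (-4*y) dy dx = -2/3.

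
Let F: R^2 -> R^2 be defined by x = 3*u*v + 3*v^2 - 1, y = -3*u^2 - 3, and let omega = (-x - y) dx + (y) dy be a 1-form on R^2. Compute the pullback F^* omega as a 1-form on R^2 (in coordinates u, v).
F^* omega = (18*u^3 + 9*u^2*v - 9*u*v^2 + 18*u - 9*v^3 + 12*v) du + (9*u^3 + 9*u^2*v - 27*u*v^2 + 12*u - 18*v^3 + 24*v) dv

Using F^*(f dg) = (f ∘ F) d(g ∘ F), substitute each coordinate x_i by F_i(u, v) in f_i, and replace dx_i by d F_i = (∂F_i/∂u) du + (∂F_i/∂v) dv.
  For the x component: f_1(F) = 3*u^2 - 3*u*v - 3*v^2 + 4; d F_1 = (3*v) du + (3*u + 6*v) dv
  For the y component: f_2(F) = -3*u^2 - 3; d F_2 = (-6*u) du + (0) dv
Combining and collecting du, dv coefficients:
  coeff of du: 18*u^3 + 9*u^2*v - 9*u*v^2 + 18*u - 9*v^3 + 12*v
  coeff of dv: 9*u^3 + 9*u^2*v - 27*u*v^2 + 12*u - 18*v^3 + 24*v
F^* omega = (18*u^3 + 9*u^2*v - 9*u*v^2 + 18*u - 9*v^3 + 12*v) du + (9*u^3 + 9*u^2*v - 27*u*v^2 + 12*u - 18*v^3 + 24*v) dv.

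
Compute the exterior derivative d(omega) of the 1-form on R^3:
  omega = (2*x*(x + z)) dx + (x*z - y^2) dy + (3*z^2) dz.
d(omega) = (z) dx ∧ dy + (-2*x) dx ∧ dz + (-x) dy ∧ dz

For a 1-form omega = sum_i f_i dx_i, the exterior derivative is
  d(omega) = sum_{i < j} (∂f_j/∂x_i - ∂f_i/∂x_j) dx_i ∧ dx_j.
  coefficient of dx ∧ dy: ∂f_2/∂x - ∂f_1/∂y = ∂(x*z - y^2)/∂x - ∂(2*x*(x + z))/∂y = z
  coefficient of dx ∧ dz: ∂f_3/∂x - ∂f_1/∂z = ∂(3*z^2)/∂x - ∂(2*x*(x + z))/∂z = -2*x
  coefficient of dy ∧ dz: ∂f_3/∂y - ∂f_2/∂z = ∂(3*z^2)/∂y - ∂(x*z - y^2)/∂z = -x
Assembling: d(omega) = (z) dx ∧ dy + (-2*x) dx ∧ dz + (-x) dy ∧ dz.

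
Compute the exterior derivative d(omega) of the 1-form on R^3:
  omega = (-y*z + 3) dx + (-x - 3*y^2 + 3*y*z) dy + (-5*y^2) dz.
d(omega) = (z - 1) dx ∧ dy + (y) dx ∧ dz + (-13*y) dy ∧ dz

For a 1-form omega = sum_i f_i dx_i, the exterior derivative is
  d(omega) = sum_{i < j} (∂f_j/∂x_i - ∂f_i/∂x_j) dx_i ∧ dx_j.
  coefficient of dx ∧ dy: ∂f_2/∂x - ∂f_1/∂y = ∂(-x - 3*y^2 + 3*y*z)/∂x - ∂(-y*z + 3)/∂y = z - 1
  coefficient of dx ∧ dz: ∂f_3/∂x - ∂f_1/∂z = ∂(-5*y^2)/∂x - ∂(-y*z + 3)/∂z = y
  coefficient of dy ∧ dz: ∂f_3/∂y - ∂f_2/∂z = ∂(-5*y^2)/∂y - ∂(-x - 3*y^2 + 3*y*z)/∂z = -13*y
Assembling: d(omega) = (z - 1) dx ∧ dy + (y) dx ∧ dz + (-13*y) dy ∧ dz.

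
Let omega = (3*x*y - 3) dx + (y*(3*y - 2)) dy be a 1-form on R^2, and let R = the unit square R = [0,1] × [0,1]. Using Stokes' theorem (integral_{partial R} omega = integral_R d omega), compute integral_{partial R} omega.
integral_(partial R) omega = -3/2

Stokes: integral_partial_R omega = integral_R d omega with d omega = (∂Q/∂x - ∂P/∂y) dx ∧ dy.
  ∂Q/∂x = 0
  ∂P/∂y = 3*x
  integrand = ∂Q/∂x - ∂P/∂y = -3*x.
Integrating over R: integral_0^1 integral_0^1 (-3*x) dx dy = -3/2.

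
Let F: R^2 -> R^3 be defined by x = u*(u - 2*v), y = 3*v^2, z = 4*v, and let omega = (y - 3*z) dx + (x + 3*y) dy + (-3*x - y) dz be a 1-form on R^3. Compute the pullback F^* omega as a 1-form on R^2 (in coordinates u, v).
F^* omega = (6*v*(u*v - 4*u - v^2 + 4*v)) du + (6*u^2*v - 12*u^2 - 18*u*v^2 + 48*u*v + 54*v^3 - 12*v^2) dv

Using F^*(f dg) = (f ∘ F) d(g ∘ F), substitute each coordinate x_i by F_i(u, v) in f_i, and replace dx_i by d F_i = (∂F_i/∂u) du + (∂F_i/∂v) dv.
  For the x component: f_1(F) = 3*v*(v - 4); d F_1 = (2*u - 2*v) du + (-2*u) dv
  For the y component: f_2(F) = u^2 - 2*u*v + 9*v^2; d F_2 = (0) du + (6*v) dv
  For the z component: f_3(F) = -3*u^2 + 6*u*v - 3*v^2; d F_3 = (0) du + (4) dv
Combining and collecting du, dv coefficients:
  coeff of du: 6*v*(u*v - 4*u - v^2 + 4*v)
  coeff of dv: 6*u^2*v - 12*u^2 - 18*u*v^2 + 48*u*v + 54*v^3 - 12*v^2
F^* omega = (6*v*(u*v - 4*u - v^2 + 4*v)) du + (6*u^2*v - 12*u^2 - 18*u*v^2 + 48*u*v + 54*v^3 - 12*v^2) dv.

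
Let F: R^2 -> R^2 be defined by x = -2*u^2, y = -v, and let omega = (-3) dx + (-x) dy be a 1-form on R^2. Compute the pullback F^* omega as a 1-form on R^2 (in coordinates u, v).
F^* omega = (12*u) du + (-2*u^2) dv

Using F^*(f dg) = (f ∘ F) d(g ∘ F), substitute each coordinate x_i by F_i(u, v) in f_i, and replace dx_i by d F_i = (∂F_i/∂u) du + (∂F_i/∂v) dv.
  For the x component: f_1(F) = -3; d F_1 = (-4*u) du + (0) dv
  For the y component: f_2(F) = 2*u^2; d F_2 = (0) du + (-1) dv
Combining and collecting du, dv coefficients:
  coeff of du: 12*u
  coeff of dv: -2*u^2
F^* omega = (12*u) du + (-2*u^2) dv.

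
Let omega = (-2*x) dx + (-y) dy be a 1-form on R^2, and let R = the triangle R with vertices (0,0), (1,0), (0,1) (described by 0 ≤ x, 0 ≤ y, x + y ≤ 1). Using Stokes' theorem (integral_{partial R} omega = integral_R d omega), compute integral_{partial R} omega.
integral_(partial R) omega = 0

Stokes: integral_partial_R omega = integral_R d omega with d omega = (∂Q/∂x - ∂P/∂y) dx ∧ dy.
  ∂Q/∂x = 0
  ∂P/∂y = 0
  integrand = ∂Q/∂x - ∂P/∂y = 0.
Integrating over R: integral_0^1 integral_0^{1-x} (0) dy dx = 0.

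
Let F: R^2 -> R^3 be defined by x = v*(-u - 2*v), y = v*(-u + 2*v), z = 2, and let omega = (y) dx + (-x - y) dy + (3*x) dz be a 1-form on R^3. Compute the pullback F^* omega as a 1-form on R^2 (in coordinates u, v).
F^* omega = (v^2*(-u - 2*v)) du + (v*(-u^2 + 10*u*v - 8*v^2)) dv

Using F^*(f dg) = (f ∘ F) d(g ∘ F), substitute each coordinate x_i by F_i(u, v) in f_i, and replace dx_i by d F_i = (∂F_i/∂u) du + (∂F_i/∂v) dv.
  For the x component: f_1(F) = v*(-u + 2*v); d F_1 = (-v) du + (-u - 4*v) dv
  For the y component: f_2(F) = 2*u*v; d F_2 = (-v) du + (-u + 4*v) dv
  For the z component: f_3(F) = 3*v*(-u - 2*v); d F_3 = (0) du + (0) dv
Combining and collecting du, dv coefficients:
  coeff of du: v^2*(-u - 2*v)
  coeff of dv: v*(-u^2 + 10*u*v - 8*v^2)
F^* omega = (v^2*(-u - 2*v)) du + (v*(-u^2 + 10*u*v - 8*v^2)) dv.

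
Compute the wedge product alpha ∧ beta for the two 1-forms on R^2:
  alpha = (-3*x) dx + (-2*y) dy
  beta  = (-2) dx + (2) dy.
alpha ∧ beta = (-6*x - 4*y) dx ∧ dy

Distribute the wedge, using dx_i ∧ dx_j = -dx_j ∧ dx_i and dx_i ∧ dx_i = 0. For each pair (i, j) with i < j, the coefficient of dx_i ∧ dx_j in alpha ∧ beta is (alpha_i * beta_j - alpha_j * beta_i). Collecting: alpha ∧ beta = (-6*x - 4*y) dx ∧ dy.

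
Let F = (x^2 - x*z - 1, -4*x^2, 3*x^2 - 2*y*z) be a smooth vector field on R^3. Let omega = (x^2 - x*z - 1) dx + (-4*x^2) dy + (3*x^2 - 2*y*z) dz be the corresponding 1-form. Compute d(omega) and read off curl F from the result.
d(omega) = (-2*z) dy ∧ dz + (-7*x) dz ∧ dx + (-8*x) dx ∧ dy; curl F = (-2*z, -7*x, -8*x)

d omega = sum_{i<j} (∂f_j/∂x_i - ∂f_i/∂x_j) dx_i ∧ dx_j. Under the identification (dy ∧ dz, dz ∧ dx, dx ∧ dy) ↔ (e_x, e_y, e_z), the coefficients are exactly the components of curl F. Compute:
  ∂R/∂y - ∂Q/∂z = (-2*z) - (0) = -2*z
  ∂P/∂z - ∂R/∂x = (-x) - (6*x) = -7*x
  ∂Q/∂x - ∂P/∂y = (-8*x) - (0) = -8*x.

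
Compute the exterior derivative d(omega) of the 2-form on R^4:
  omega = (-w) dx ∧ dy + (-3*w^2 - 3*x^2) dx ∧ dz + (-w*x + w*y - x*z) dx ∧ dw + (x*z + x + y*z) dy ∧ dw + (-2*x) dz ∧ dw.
d(omega) = (-w + z) dx ∧ dy ∧ dw + (-6*w + x - 2) dx ∧ dz ∧ dw + (-x - y) dy ∧ dz ∧ dw

For a 2-form omega = sum_{i<j} g_{ij} dx_i ∧ dx_j, the exterior derivative is
  d(omega) = sum_{i<j} d(g_{ij}) ∧ dx_i ∧ dx_j = sum_{i<j, k} (∂g_{ij}/∂x_k) dx_k ∧ dx_i ∧ dx_j.
Expand each term, using dx_k ∧ dx_i ∧ dx_j = sgn(permutation) dx_{(a)} ∧ dx_{(b)} ∧ dx_{(c)} with (a < b < c) sorted:
  d(-w) includes (∂/∂w)(-w) dw = (-1) dw, which multiplied by dx ∧ dy gives (-1) dx ∧ dy ∧ dw
  d(-3*w^2 - 3*x^2) includes (∂/∂w)(-3*w^2 - 3*x^2) dw = (-6*w) dw, which multiplied by dx ∧ dz gives (-6*w) dx ∧ dz ∧ dw
  d(-w*x + w*y - x*z) includes (∂/∂y)(-w*x + w*y - x*z) dy = (w) dy, which multiplied by dx ∧ dw gives (-w) dx ∧ dy ∧ dw
  d(-w*x + w*y - x*z) includes (∂/∂z)(-w*x + w*y - x*z) dz = (-x) dz, which multiplied by dx ∧ dw gives (x) dx ∧ dz ∧ dw
  d(x*z + x + y*z) includes (∂/∂x)(x*z + x + y*z) dx = (z + 1) dx, which multiplied by dy ∧ dw gives (z + 1) dx ∧ dy ∧ dw
  d(x*z + x + y*z) includes (∂/∂z)(x*z + x + y*z) dz = (x + y) dz, which multiplied by dy ∧ dw gives (-x - y) dy ∧ dz ∧ dw
  d(-2*x) includes (∂/∂x)(-2*x) dx = (-2) dx, which multiplied by dz ∧ dw gives (-2) dx ∧ dz ∧ dw
Collecting like 3-forms: d(omega) = (-w + z) dx ∧ dy ∧ dw + (-6*w + x - 2) dx ∧ dz ∧ dw + (-x - y) dy ∧ dz ∧ dw.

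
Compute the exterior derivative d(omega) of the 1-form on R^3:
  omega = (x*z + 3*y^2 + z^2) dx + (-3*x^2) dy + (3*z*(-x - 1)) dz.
d(omega) = (-6*x - 6*y) dx ∧ dy + (-x - 5*z) dx ∧ dz

For a 1-form omega = sum_i f_i dx_i, the exterior derivative is
  d(omega) = sum_{i < j} (∂f_j/∂x_i - ∂f_i/∂x_j) dx_i ∧ dx_j.
  coefficient of dx ∧ dy: ∂f_2/∂x - ∂f_1/∂y = ∂(-3*x^2)/∂x - ∂(x*z + 3*y^2 + z^2)/∂y = -6*x - 6*y
  coefficient of dx ∧ dz: ∂f_3/∂x - ∂f_1/∂z = ∂(3*z*(-x - 1))/∂x - ∂(x*z + 3*y^2 + z^2)/∂z = -x - 5*z
Assembling: d(omega) = (-6*x - 6*y) dx ∧ dy + (-x - 5*z) dx ∧ dz.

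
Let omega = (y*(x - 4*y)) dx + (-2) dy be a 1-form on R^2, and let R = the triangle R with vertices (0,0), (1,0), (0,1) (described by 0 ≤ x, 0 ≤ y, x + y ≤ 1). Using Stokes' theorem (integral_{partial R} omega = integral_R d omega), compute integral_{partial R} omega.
integral_(partial R) omega = 7/6

Stokes: integral_partial_R omega = integral_R d omega with d omega = (∂Q/∂x - ∂P/∂y) dx ∧ dy.
  ∂Q/∂x = 0
  ∂P/∂y = x - 8*y
  integrand = ∂Q/∂x - ∂P/∂y = -x + 8*y.
Integrating over R: integral_0^1 integral_0^{1-x} (-x + 8*y) dy dx = 7/6.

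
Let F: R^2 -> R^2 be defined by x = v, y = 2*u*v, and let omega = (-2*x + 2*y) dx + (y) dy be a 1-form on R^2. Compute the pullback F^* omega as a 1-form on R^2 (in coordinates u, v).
F^* omega = (4*u*v^2) du + (2*v*(2*u^2 + 2*u - 1)) dv

Using F^*(f dg) = (f ∘ F) d(g ∘ F), substitute each coordinate x_i by F_i(u, v) in f_i, and replace dx_i by d F_i = (∂F_i/∂u) du + (∂F_i/∂v) dv.
  For the x component: f_1(F) = 2*v*(2*u - 1); d F_1 = (0) du + (1) dv
  For the y component: f_2(F) = 2*u*v; d F_2 = (2*v) du + (2*u) dv
Combining and collecting du, dv coefficients:
  coeff of du: 4*u*v^2
  coeff of dv: 2*v*(2*u^2 + 2*u - 1)
F^* omega = (4*u*v^2) du + (2*v*(2*u^2 + 2*u - 1)) dv.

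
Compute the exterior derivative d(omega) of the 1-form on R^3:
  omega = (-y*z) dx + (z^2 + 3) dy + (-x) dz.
d(omega) = (z) dx ∧ dy + (y - 1) dx ∧ dz + (-2*z) dy ∧ dz

For a 1-form omega = sum_i f_i dx_i, the exterior derivative is
  d(omega) = sum_{i < j} (∂f_j/∂x_i - ∂f_i/∂x_j) dx_i ∧ dx_j.
  coefficient of dx ∧ dy: ∂f_2/∂x - ∂f_1/∂y = ∂(z^2 + 3)/∂x - ∂(-y*z)/∂y = z
  coefficient of dx ∧ dz: ∂f_3/∂x - ∂f_1/∂z = ∂(-x)/∂x - ∂(-y*z)/∂z = y - 1
  coefficient of dy ∧ dz: ∂f_3/∂y - ∂f_2/∂z = ∂(-x)/∂y - ∂(z^2 + 3)/∂z = -2*z
Assembling: d(omega) = (z) dx ∧ dy + (y - 1) dx ∧ dz + (-2*z) dy ∧ dz.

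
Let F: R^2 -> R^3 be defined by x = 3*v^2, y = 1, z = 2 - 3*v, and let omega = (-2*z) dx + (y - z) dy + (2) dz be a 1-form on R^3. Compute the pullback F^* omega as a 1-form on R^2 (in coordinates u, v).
F^* omega = (36*v^2 - 24*v - 6) dv

Using F^*(f dg) = (f ∘ F) d(g ∘ F), substitute each coordinate x_i by F_i(u, v) in f_i, and replace dx_i by d F_i = (∂F_i/∂u) du + (∂F_i/∂v) dv.
  For the x component: f_1(F) = 6*v - 4; d F_1 = (0) du + (6*v) dv
  For the y component: f_2(F) = 3*v - 1; d F_2 = (0) du + (0) dv
  For the z component: f_3(F) = 2; d F_3 = (0) du + (-3) dv
Combining and collecting du, dv coefficients:
  coeff of du: 0
  coeff of dv: 36*v^2 - 24*v - 6
F^* omega = (36*v^2 - 24*v - 6) dv.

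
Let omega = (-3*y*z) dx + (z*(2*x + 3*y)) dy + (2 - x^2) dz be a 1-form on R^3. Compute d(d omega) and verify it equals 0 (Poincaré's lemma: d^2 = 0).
d(d omega) = 0

Step 1: d omega = sum_{i<j} (∂f_j/∂x_i - ∂f_i/∂x_j) dx_i ∧ dx_j:
  coeff of dx ∧ dy: 5*z
  coeff of dx ∧ dz: -2*x + 3*y
  coeff of dy ∧ dz: -2*x - 3*y
Step 2: Apply d again to each 2-form coefficient. The only possible 3-form in R^3 is dx ∧ dy ∧ dz, with coefficient
  ∂(coeff of dy∧dz)/∂x - ∂(coeff of dx∧dz)/∂y + ∂(coeff of dx∧dy)/∂z
  = ∂/∂x (-2*x - 3*y) - ∂/∂y (-2*x + 3*y) + ∂/∂z (5*z).
Each of these terms simplifies to sums of mixed partials that cancel in pairs. The result is 0 (by equality of mixed partials for smooth functions — Schwarz / Clairaut).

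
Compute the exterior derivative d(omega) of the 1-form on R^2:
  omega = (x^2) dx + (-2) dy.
d(omega) = 0

For a 1-form omega = sum_i f_i dx_i, the exterior derivative is
  d(omega) = sum_{i < j} (∂f_j/∂x_i - ∂f_i/∂x_j) dx_i ∧ dx_j.

Assembling: d(omega) = 0.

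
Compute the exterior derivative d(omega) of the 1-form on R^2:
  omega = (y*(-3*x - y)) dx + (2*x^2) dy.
d(omega) = (7*x + 2*y) dx ∧ dy

For a 1-form omega = sum_i f_i dx_i, the exterior derivative is
  d(omega) = sum_{i < j} (∂f_j/∂x_i - ∂f_i/∂x_j) dx_i ∧ dx_j.
  coefficient of dx ∧ dy: ∂f_2/∂x - ∂f_1/∂y = ∂(2*x^2)/∂x - ∂(y*(-3*x - y))/∂y = 7*x + 2*y
Assembling: d(omega) = (7*x + 2*y) dx ∧ dy.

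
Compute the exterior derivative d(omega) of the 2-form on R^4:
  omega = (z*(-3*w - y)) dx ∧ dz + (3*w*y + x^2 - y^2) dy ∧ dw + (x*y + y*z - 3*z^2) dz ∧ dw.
d(omega) = (z) dx ∧ dy ∧ dz + (y - 3*z) dx ∧ dz ∧ dw + (2*x) dx ∧ dy ∧ dw + (x + z) dy ∧ dz ∧ dw

For a 2-form omega = sum_{i<j} g_{ij} dx_i ∧ dx_j, the exterior derivative is
  d(omega) = sum_{i<j} d(g_{ij}) ∧ dx_i ∧ dx_j = sum_{i<j, k} (∂g_{ij}/∂x_k) dx_k ∧ dx_i ∧ dx_j.
Expand each term, using dx_k ∧ dx_i ∧ dx_j = sgn(permutation) dx_{(a)} ∧ dx_{(b)} ∧ dx_{(c)} with (a < b < c) sorted:
  d(z*(-3*w - y)) includes (∂/∂y)(z*(-3*w - y)) dy = (-z) dy, which multiplied by dx ∧ dz gives (z) dx ∧ dy ∧ dz
  d(z*(-3*w - y)) includes (∂/∂w)(z*(-3*w - y)) dw = (-3*z) dw, which multiplied by dx ∧ dz gives (-3*z) dx ∧ dz ∧ dw
  d(3*w*y + x^2 - y^2) includes (∂/∂x)(3*w*y + x^2 - y^2) dx = (2*x) dx, which multiplied by dy ∧ dw gives (2*x) dx ∧ dy ∧ dw
  d(x*y + y*z - 3*z^2) includes (∂/∂x)(x*y + y*z - 3*z^2) dx = (y) dx, which multiplied by dz ∧ dw gives (y) dx ∧ dz ∧ dw
  d(x*y + y*z - 3*z^2) includes (∂/∂y)(x*y + y*z - 3*z^2) dy = (x + z) dy, which multiplied by dz ∧ dw gives (x + z) dy ∧ dz ∧ dw
Collecting like 3-forms: d(omega) = (z) dx ∧ dy ∧ dz + (y - 3*z) dx ∧ dz ∧ dw + (2*x) dx ∧ dy ∧ dw + (x + z) dy ∧ dz ∧ dw.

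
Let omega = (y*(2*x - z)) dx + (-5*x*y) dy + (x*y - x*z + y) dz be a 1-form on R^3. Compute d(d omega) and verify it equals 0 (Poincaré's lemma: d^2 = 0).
d(d omega) = 0

Step 1: d omega = sum_{i<j} (∂f_j/∂x_i - ∂f_i/∂x_j) dx_i ∧ dx_j:
  coeff of dx ∧ dy: -2*x - 5*y + z
  coeff of dx ∧ dz: 2*y - z
  coeff of dy ∧ dz: x + 1
Step 2: Apply d again to each 2-form coefficient. The only possible 3-form in R^3 is dx ∧ dy ∧ dz, with coefficient
  ∂(coeff of dy∧dz)/∂x - ∂(coeff of dx∧dz)/∂y + ∂(coeff of dx∧dy)/∂z
  = ∂/∂x (x + 1) - ∂/∂y (2*y - z) + ∂/∂z (-2*x - 5*y + z).
Each of these terms simplifies to sums of mixed partials that cancel in pairs. The result is 0 (by equality of mixed partials for smooth functions — Schwarz / Clairaut).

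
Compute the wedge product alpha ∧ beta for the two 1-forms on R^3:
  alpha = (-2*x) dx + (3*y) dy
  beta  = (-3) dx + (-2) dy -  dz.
alpha ∧ beta = (4*x + 9*y) dx ∧ dy + (2*x) dx ∧ dz + (-3*y) dy ∧ dz

Distribute the wedge, using dx_i ∧ dx_j = -dx_j ∧ dx_i and dx_i ∧ dx_i = 0. For each pair (i, j) with i < j, the coefficient of dx_i ∧ dx_j in alpha ∧ beta is (alpha_i * beta_j - alpha_j * beta_i). Collecting: alpha ∧ beta = (4*x + 9*y) dx ∧ dy + (2*x) dx ∧ dz + (-3*y) dy ∧ dz.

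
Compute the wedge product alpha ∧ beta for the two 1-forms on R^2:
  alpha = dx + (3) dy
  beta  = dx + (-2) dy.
alpha ∧ beta = (-5) dx ∧ dy

Distribute the wedge, using dx_i ∧ dx_j = -dx_j ∧ dx_i and dx_i ∧ dx_i = 0. For each pair (i, j) with i < j, the coefficient of dx_i ∧ dx_j in alpha ∧ beta is (alpha_i * beta_j - alpha_j * beta_i). Collecting: alpha ∧ beta = (-5) dx ∧ dy.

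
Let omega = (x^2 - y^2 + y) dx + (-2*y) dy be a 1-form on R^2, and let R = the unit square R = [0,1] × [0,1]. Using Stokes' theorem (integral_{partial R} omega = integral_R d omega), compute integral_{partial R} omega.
integral_(partial R) omega = 0

Stokes: integral_partial_R omega = integral_R d omega with d omega = (∂Q/∂x - ∂P/∂y) dx ∧ dy.
  ∂Q/∂x = 0
  ∂P/∂y = 1 - 2*y
  integrand = ∂Q/∂x - ∂P/∂y = 2*y - 1.
Integrating over R: integral_0^1 integral_0^1 (2*y - 1) dx dy = 0.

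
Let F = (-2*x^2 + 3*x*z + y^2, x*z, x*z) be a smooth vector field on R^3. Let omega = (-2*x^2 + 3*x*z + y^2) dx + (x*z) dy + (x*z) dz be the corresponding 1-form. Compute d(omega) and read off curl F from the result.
d(omega) = (-x) dy ∧ dz + (3*x - z) dz ∧ dx + (-2*y + z) dx ∧ dy; curl F = (-x, 3*x - z, -2*y + z)

d omega = sum_{i<j} (∂f_j/∂x_i - ∂f_i/∂x_j) dx_i ∧ dx_j. Under the identification (dy ∧ dz, dz ∧ dx, dx ∧ dy) ↔ (e_x, e_y, e_z), the coefficients are exactly the components of curl F. Compute:
  ∂R/∂y - ∂Q/∂z = (0) - (x) = -x
  ∂P/∂z - ∂R/∂x = (3*x) - (z) = 3*x - z
  ∂Q/∂x - ∂P/∂y = (z) - (2*y) = -2*y + z.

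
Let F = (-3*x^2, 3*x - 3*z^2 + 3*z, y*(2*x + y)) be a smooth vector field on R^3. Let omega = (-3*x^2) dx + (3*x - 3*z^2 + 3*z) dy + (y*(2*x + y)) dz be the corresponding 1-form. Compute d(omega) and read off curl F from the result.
d(omega) = (2*x + 2*y + 6*z - 3) dy ∧ dz + (-2*y) dz ∧ dx + (3) dx ∧ dy; curl F = (2*x + 2*y + 6*z - 3, -2*y, 3)

d omega = sum_{i<j} (∂f_j/∂x_i - ∂f_i/∂x_j) dx_i ∧ dx_j. Under the identification (dy ∧ dz, dz ∧ dx, dx ∧ dy) ↔ (e_x, e_y, e_z), the coefficients are exactly the components of curl F. Compute:
  ∂R/∂y - ∂Q/∂z = (2*x + 2*y) - (3 - 6*z) = 2*x + 2*y + 6*z - 3
  ∂P/∂z - ∂R/∂x = (0) - (2*y) = -2*y
  ∂Q/∂x - ∂P/∂y = (3) - (0) = 3.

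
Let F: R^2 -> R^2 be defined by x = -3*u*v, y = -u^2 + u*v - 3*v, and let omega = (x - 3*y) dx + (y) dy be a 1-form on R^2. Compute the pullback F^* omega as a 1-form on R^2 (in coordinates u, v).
F^* omega = (2*u^3 - 12*u^2*v + 19*u*v^2 + 6*u*v - 30*v^2) du + (-10*u^3 + 19*u^2*v + 3*u^2 - 33*u*v + 9*v) dv

Using F^*(f dg) = (f ∘ F) d(g ∘ F), substitute each coordinate x_i by F_i(u, v) in f_i, and replace dx_i by d F_i = (∂F_i/∂u) du + (∂F_i/∂v) dv.
  For the x component: f_1(F) = 3*u^2 - 6*u*v + 9*v; d F_1 = (-3*v) du + (-3*u) dv
  For the y component: f_2(F) = -u^2 + u*v - 3*v; d F_2 = (-2*u + v) du + (u - 3) dv
Combining and collecting du, dv coefficients:
  coeff of du: 2*u^3 - 12*u^2*v + 19*u*v^2 + 6*u*v - 30*v^2
  coeff of dv: -10*u^3 + 19*u^2*v + 3*u^2 - 33*u*v + 9*v
F^* omega = (2*u^3 - 12*u^2*v + 19*u*v^2 + 6*u*v - 30*v^2) du + (-10*u^3 + 19*u^2*v + 3*u^2 - 33*u*v + 9*v) dv.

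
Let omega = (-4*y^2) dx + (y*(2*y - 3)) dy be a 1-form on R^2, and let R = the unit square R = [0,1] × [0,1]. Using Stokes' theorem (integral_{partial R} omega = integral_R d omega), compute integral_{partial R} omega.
integral_(partial R) omega = 4

Stokes: integral_partial_R omega = integral_R d omega with d omega = (∂Q/∂x - ∂P/∂y) dx ∧ dy.
  ∂Q/∂x = 0
  ∂P/∂y = -8*y
  integrand = ∂Q/∂x - ∂P/∂y = 8*y.
Integrating over R: integral_0^1 integral_0^1 (8*y) dx dy = 4.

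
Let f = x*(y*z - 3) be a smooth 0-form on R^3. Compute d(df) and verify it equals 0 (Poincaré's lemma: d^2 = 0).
d(df) = 0

Step 1: df = sum_i (∂f/∂x_i) dx_i = (y*z - 3) dx + (x*z) dy + (x*y) dz.
Step 2: Apply d again. Using the 1-form formula, the coefficient of dx ∧ dy in d(df) is ∂^2 f/∂x ∂y - ∂^2 f/∂y ∂x = (z) - (z) = 0 (equality of mixed partials for smooth f).
Similarly for dx ∧ dz and dy ∧ dz — all coefficients vanish. So d(df) = 0.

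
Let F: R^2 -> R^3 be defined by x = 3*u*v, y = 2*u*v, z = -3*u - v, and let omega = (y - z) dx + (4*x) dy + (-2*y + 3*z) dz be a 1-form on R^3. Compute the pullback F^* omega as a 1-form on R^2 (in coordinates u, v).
F^* omega = (30*u*v^2 + 21*u*v + 27*u + 3*v^2 + 9*v) du + (30*u^2*v + 9*u^2 + 7*u*v + 9*u + 3*v) dv

Using F^*(f dg) = (f ∘ F) d(g ∘ F), substitute each coordinate x_i by F_i(u, v) in f_i, and replace dx_i by d F_i = (∂F_i/∂u) du + (∂F_i/∂v) dv.
  For the x component: f_1(F) = 2*u*v + 3*u + v; d F_1 = (3*v) du + (3*u) dv
  For the y component: f_2(F) = 12*u*v; d F_2 = (2*v) du + (2*u) dv
  For the z component: f_3(F) = -4*u*v - 9*u - 3*v; d F_3 = (-3) du + (-1) dv
Combining and collecting du, dv coefficients:
  coeff of du: 30*u*v^2 + 21*u*v + 27*u + 3*v^2 + 9*v
  coeff of dv: 30*u^2*v + 9*u^2 + 7*u*v + 9*u + 3*v
F^* omega = (30*u*v^2 + 21*u*v + 27*u + 3*v^2 + 9*v) du + (30*u^2*v + 9*u^2 + 7*u*v + 9*u + 3*v) dv.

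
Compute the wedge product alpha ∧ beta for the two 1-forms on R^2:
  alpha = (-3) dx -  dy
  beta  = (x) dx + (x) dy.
alpha ∧ beta = (-2*x) dx ∧ dy

Distribute the wedge, using dx_i ∧ dx_j = -dx_j ∧ dx_i and dx_i ∧ dx_i = 0. For each pair (i, j) with i < j, the coefficient of dx_i ∧ dx_j in alpha ∧ beta is (alpha_i * beta_j - alpha_j * beta_i). Collecting: alpha ∧ beta = (-2*x) dx ∧ dy.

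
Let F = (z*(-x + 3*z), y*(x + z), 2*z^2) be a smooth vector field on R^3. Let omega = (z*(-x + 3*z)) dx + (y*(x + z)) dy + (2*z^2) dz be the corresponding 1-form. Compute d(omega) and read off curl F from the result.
d(omega) = (-y) dy ∧ dz + (-x + 6*z) dz ∧ dx + (y) dx ∧ dy; curl F = (-y, -x + 6*z, y)

d omega = sum_{i<j} (∂f_j/∂x_i - ∂f_i/∂x_j) dx_i ∧ dx_j. Under the identification (dy ∧ dz, dz ∧ dx, dx ∧ dy) ↔ (e_x, e_y, e_z), the coefficients are exactly the components of curl F. Compute:
  ∂R/∂y - ∂Q/∂z = (0) - (y) = -y
  ∂P/∂z - ∂R/∂x = (-x + 6*z) - (0) = -x + 6*z
  ∂Q/∂x - ∂P/∂y = (y) - (0) = y.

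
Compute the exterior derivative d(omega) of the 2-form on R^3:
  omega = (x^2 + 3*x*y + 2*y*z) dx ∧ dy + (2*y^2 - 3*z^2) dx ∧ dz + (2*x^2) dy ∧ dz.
d(omega) = (4*x - 2*y) dx ∧ dy ∧ dz

For a 2-form omega = sum_{i<j} g_{ij} dx_i ∧ dx_j, the exterior derivative is
  d(omega) = sum_{i<j} d(g_{ij}) ∧ dx_i ∧ dx_j = sum_{i<j, k} (∂g_{ij}/∂x_k) dx_k ∧ dx_i ∧ dx_j.
Expand each term, using dx_k ∧ dx_i ∧ dx_j = sgn(permutation) dx_{(a)} ∧ dx_{(b)} ∧ dx_{(c)} with (a < b < c) sorted:
  d(x^2 + 3*x*y + 2*y*z) includes (∂/∂z)(x^2 + 3*x*y + 2*y*z) dz = (2*y) dz, which multiplied by dx ∧ dy gives (2*y) dx ∧ dy ∧ dz
  d(2*y^2 - 3*z^2) includes (∂/∂y)(2*y^2 - 3*z^2) dy = (4*y) dy, which multiplied by dx ∧ dz gives (-4*y) dx ∧ dy ∧ dz
  d(2*x^2) includes (∂/∂x)(2*x^2) dx = (4*x) dx, which multiplied by dy ∧ dz gives (4*x) dx ∧ dy ∧ dz
Collecting like 3-forms: d(omega) = (4*x - 2*y) dx ∧ dy ∧ dz.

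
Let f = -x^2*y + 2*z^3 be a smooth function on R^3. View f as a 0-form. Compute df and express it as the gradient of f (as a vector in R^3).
df = (-2*x*y) dx + (-x^2) dy + (6*z^2) dz; grad f = (-2*x*y, -x^2, 6*z^2)

For a 0-form f, d f = (∂f/∂x) dx + (∂f/∂y) dy + (∂f/∂z) dz. The components of the vector representation are exactly the entries of grad f in Cartesian coordinates:
  ∂f/∂x = -2*x*y
  ∂f/∂y = -x^2
  ∂f/∂z = 6*z^2.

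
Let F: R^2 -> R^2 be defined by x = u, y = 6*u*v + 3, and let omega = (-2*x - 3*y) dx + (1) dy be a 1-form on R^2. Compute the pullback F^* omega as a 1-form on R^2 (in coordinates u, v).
F^* omega = (-18*u*v - 2*u + 6*v - 9) du + (6*u) dv

Using F^*(f dg) = (f ∘ F) d(g ∘ F), substitute each coordinate x_i by F_i(u, v) in f_i, and replace dx_i by d F_i = (∂F_i/∂u) du + (∂F_i/∂v) dv.
  For the x component: f_1(F) = -18*u*v - 2*u - 9; d F_1 = (1) du + (0) dv
  For the y component: f_2(F) = 1; d F_2 = (6*v) du + (6*u) dv
Combining and collecting du, dv coefficients:
  coeff of du: -18*u*v - 2*u + 6*v - 9
  coeff of dv: 6*u
F^* omega = (-18*u*v - 2*u + 6*v - 9) du + (6*u) dv.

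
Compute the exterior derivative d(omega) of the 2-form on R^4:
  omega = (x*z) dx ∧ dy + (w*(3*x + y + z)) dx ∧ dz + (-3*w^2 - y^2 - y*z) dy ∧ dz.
d(omega) = (-w + x) dx ∧ dy ∧ dz + (3*x + y + z) dx ∧ dz ∧ dw + (-6*w) dy ∧ dz ∧ dw

For a 2-form omega = sum_{i<j} g_{ij} dx_i ∧ dx_j, the exterior derivative is
  d(omega) = sum_{i<j} d(g_{ij}) ∧ dx_i ∧ dx_j = sum_{i<j, k} (∂g_{ij}/∂x_k) dx_k ∧ dx_i ∧ dx_j.
Expand each term, using dx_k ∧ dx_i ∧ dx_j = sgn(permutation) dx_{(a)} ∧ dx_{(b)} ∧ dx_{(c)} with (a < b < c) sorted:
  d(x*z) includes (∂/∂z)(x*z) dz = (x) dz, which multiplied by dx ∧ dy gives (x) dx ∧ dy ∧ dz
  d(w*(3*x + y + z)) includes (∂/∂y)(w*(3*x + y + z)) dy = (w) dy, which multiplied by dx ∧ dz gives (-w) dx ∧ dy ∧ dz
  d(w*(3*x + y + z)) includes (∂/∂w)(w*(3*x + y + z)) dw = (3*x + y + z) dw, which multiplied by dx ∧ dz gives (3*x + y + z) dx ∧ dz ∧ dw
  d(-3*w^2 - y^2 - y*z) includes (∂/∂w)(-3*w^2 - y^2 - y*z) dw = (-6*w) dw, which multiplied by dy ∧ dz gives (-6*w) dy ∧ dz ∧ dw
Collecting like 3-forms: d(omega) = (-w + x) dx ∧ dy ∧ dz + (3*x + y + z) dx ∧ dz ∧ dw + (-6*w) dy ∧ dz ∧ dw.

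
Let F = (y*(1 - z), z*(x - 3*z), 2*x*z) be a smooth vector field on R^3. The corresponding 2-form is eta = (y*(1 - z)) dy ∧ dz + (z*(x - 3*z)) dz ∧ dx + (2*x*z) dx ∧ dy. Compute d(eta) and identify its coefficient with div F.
d(eta) = (2*x) dx ∧ dy ∧ dz; div F = 2*x

For a 2-form in R^3 of the form above, applying d gives a 3-form with coefficient ∂P/∂x + ∂Q/∂y + ∂R/∂z:
  ∂P/∂x = 0
  ∂Q/∂y = 0
  ∂R/∂z = 2*x
Sum = 2*x, which is exactly div F.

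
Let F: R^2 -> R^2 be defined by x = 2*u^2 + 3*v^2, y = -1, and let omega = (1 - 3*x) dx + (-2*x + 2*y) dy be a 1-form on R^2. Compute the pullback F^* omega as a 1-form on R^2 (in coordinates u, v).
F^* omega = (4*u*(-6*u^2 - 9*v^2 + 1)) du + (6*v*(-6*u^2 - 9*v^2 + 1)) dv

Using F^*(f dg) = (f ∘ F) d(g ∘ F), substitute each coordinate x_i by F_i(u, v) in f_i, and replace dx_i by d F_i = (∂F_i/∂u) du + (∂F_i/∂v) dv.
  For the x component: f_1(F) = -6*u^2 - 9*v^2 + 1; d F_1 = (4*u) du + (6*v) dv
  For the y component: f_2(F) = -4*u^2 - 6*v^2 - 2; d F_2 = (0) du + (0) dv
Combining and collecting du, dv coefficients:
  coeff of du: 4*u*(-6*u^2 - 9*v^2 + 1)
  coeff of dv: 6*v*(-6*u^2 - 9*v^2 + 1)
F^* omega = (4*u*(-6*u^2 - 9*v^2 + 1)) du + (6*v*(-6*u^2 - 9*v^2 + 1)) dv.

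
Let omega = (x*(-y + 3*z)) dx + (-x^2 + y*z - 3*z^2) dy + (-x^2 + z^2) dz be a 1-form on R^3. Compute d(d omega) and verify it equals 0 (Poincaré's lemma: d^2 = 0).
d(d omega) = 0

Step 1: d omega = sum_{i<j} (∂f_j/∂x_i - ∂f_i/∂x_j) dx_i ∧ dx_j:
  coeff of dx ∧ dy: -x
  coeff of dx ∧ dz: -5*x
  coeff of dy ∧ dz: -y + 6*z
Step 2: Apply d again to each 2-form coefficient. The only possible 3-form in R^3 is dx ∧ dy ∧ dz, with coefficient
  ∂(coeff of dy∧dz)/∂x - ∂(coeff of dx∧dz)/∂y + ∂(coeff of dx∧dy)/∂z
  = ∂/∂x (-y + 6*z) - ∂/∂y (-5*x) + ∂/∂z (-x).
Each of these terms simplifies to sums of mixed partials that cancel in pairs. The result is 0 (by equality of mixed partials for smooth functions — Schwarz / Clairaut).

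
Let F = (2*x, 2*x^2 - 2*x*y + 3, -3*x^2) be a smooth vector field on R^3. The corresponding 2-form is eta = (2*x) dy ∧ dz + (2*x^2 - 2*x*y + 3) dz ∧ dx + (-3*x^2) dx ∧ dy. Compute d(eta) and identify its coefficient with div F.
d(eta) = (2 - 2*x) dx ∧ dy ∧ dz; div F = 2 - 2*x

For a 2-form in R^3 of the form above, applying d gives a 3-form with coefficient ∂P/∂x + ∂Q/∂y + ∂R/∂z:
  ∂P/∂x = 2
  ∂Q/∂y = -2*x
  ∂R/∂z = 0
Sum = 2 - 2*x, which is exactly div F.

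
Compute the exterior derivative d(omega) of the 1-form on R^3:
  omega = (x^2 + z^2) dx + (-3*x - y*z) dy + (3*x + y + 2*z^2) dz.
d(omega) = (-3) dx ∧ dy + (3 - 2*z) dx ∧ dz + (y + 1) dy ∧ dz

For a 1-form omega = sum_i f_i dx_i, the exterior derivative is
  d(omega) = sum_{i < j} (∂f_j/∂x_i - ∂f_i/∂x_j) dx_i ∧ dx_j.
  coefficient of dx ∧ dy: ∂f_2/∂x - ∂f_1/∂y = ∂(-3*x - y*z)/∂x - ∂(x^2 + z^2)/∂y = -3
  coefficient of dx ∧ dz: ∂f_3/∂x - ∂f_1/∂z = ∂(3*x + y + 2*z^2)/∂x - ∂(x^2 + z^2)/∂z = 3 - 2*z
  coefficient of dy ∧ dz: ∂f_3/∂y - ∂f_2/∂z = ∂(3*x + y + 2*z^2)/∂y - ∂(-3*x - y*z)/∂z = y + 1
Assembling: d(omega) = (-3) dx ∧ dy + (3 - 2*z) dx ∧ dz + (y + 1) dy ∧ dz.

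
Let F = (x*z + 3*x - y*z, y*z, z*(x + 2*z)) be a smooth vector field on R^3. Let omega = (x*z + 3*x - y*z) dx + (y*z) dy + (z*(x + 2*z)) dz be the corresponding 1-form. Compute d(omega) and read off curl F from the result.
d(omega) = (-y) dy ∧ dz + (x - y - z) dz ∧ dx + (z) dx ∧ dy; curl F = (-y, x - y - z, z)

d omega = sum_{i<j} (∂f_j/∂x_i - ∂f_i/∂x_j) dx_i ∧ dx_j. Under the identification (dy ∧ dz, dz ∧ dx, dx ∧ dy) ↔ (e_x, e_y, e_z), the coefficients are exactly the components of curl F. Compute:
  ∂R/∂y - ∂Q/∂z = (0) - (y) = -y
  ∂P/∂z - ∂R/∂x = (x - y) - (z) = x - y - z
  ∂Q/∂x - ∂P/∂y = (0) - (-z) = z.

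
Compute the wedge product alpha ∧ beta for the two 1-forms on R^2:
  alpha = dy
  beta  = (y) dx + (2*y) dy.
alpha ∧ beta = (-y) dx ∧ dy

Distribute the wedge, using dx_i ∧ dx_j = -dx_j ∧ dx_i and dx_i ∧ dx_i = 0. For each pair (i, j) with i < j, the coefficient of dx_i ∧ dx_j in alpha ∧ beta is (alpha_i * beta_j - alpha_j * beta_i). Collecting: alpha ∧ beta = (-y) dx ∧ dy.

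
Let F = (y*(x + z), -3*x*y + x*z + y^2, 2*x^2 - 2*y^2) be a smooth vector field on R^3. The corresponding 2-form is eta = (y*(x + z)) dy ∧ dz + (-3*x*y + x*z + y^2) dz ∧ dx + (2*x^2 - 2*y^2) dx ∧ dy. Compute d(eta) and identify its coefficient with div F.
d(eta) = (-3*x + 3*y) dx ∧ dy ∧ dz; div F = -3*x + 3*y

For a 2-form in R^3 of the form above, applying d gives a 3-form with coefficient ∂P/∂x + ∂Q/∂y + ∂R/∂z:
  ∂P/∂x = y
  ∂Q/∂y = -3*x + 2*y
  ∂R/∂z = 0
Sum = -3*x + 3*y, which is exactly div F.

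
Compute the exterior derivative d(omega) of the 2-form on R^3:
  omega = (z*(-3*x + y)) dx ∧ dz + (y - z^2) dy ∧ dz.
d(omega) = (-z) dx ∧ dy ∧ dz

For a 2-form omega = sum_{i<j} g_{ij} dx_i ∧ dx_j, the exterior derivative is
  d(omega) = sum_{i<j} d(g_{ij}) ∧ dx_i ∧ dx_j = sum_{i<j, k} (∂g_{ij}/∂x_k) dx_k ∧ dx_i ∧ dx_j.
Expand each term, using dx_k ∧ dx_i ∧ dx_j = sgn(permutation) dx_{(a)} ∧ dx_{(b)} ∧ dx_{(c)} with (a < b < c) sorted:
  d(z*(-3*x + y)) includes (∂/∂y)(z*(-3*x + y)) dy = (z) dy, which multiplied by dx ∧ dz gives (-z) dx ∧ dy ∧ dz
Collecting like 3-forms: d(omega) = (-z) dx ∧ dy ∧ dz.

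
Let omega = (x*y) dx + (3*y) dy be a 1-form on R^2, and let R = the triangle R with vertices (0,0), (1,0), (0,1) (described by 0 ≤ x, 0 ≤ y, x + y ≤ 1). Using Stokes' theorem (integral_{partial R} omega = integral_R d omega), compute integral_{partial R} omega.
integral_(partial R) omega = -1/6

Stokes: integral_partial_R omega = integral_R d omega with d omega = (∂Q/∂x - ∂P/∂y) dx ∧ dy.
  ∂Q/∂x = 0
  ∂P/∂y = x
  integrand = ∂Q/∂x - ∂P/∂y = -x.
Integrating over R: integral_0^1 integral_0^{1-x} (-x) dy dx = -1/6.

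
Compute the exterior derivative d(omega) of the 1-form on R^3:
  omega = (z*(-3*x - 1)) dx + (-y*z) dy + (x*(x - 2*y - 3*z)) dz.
d(omega) = (5*x - 2*y - 3*z + 1) dx ∧ dz + (-2*x + y) dy ∧ dz

For a 1-form omega = sum_i f_i dx_i, the exterior derivative is
  d(omega) = sum_{i < j} (∂f_j/∂x_i - ∂f_i/∂x_j) dx_i ∧ dx_j.
  coefficient of dx ∧ dz: ∂f_3/∂x - ∂f_1/∂z = ∂(x*(x - 2*y - 3*z))/∂x - ∂(z*(-3*x - 1))/∂z = 5*x - 2*y - 3*z + 1
  coefficient of dy ∧ dz: ∂f_3/∂y - ∂f_2/∂z = ∂(x*(x - 2*y - 3*z))/∂y - ∂(-y*z)/∂z = -2*x + y
Assembling: d(omega) = (5*x - 2*y - 3*z + 1) dx ∧ dz + (-2*x + y) dy ∧ dz.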